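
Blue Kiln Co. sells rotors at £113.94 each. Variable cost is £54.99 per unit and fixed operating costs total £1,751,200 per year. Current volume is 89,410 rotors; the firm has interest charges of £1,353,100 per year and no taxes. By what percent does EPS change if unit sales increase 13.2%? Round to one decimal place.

Total contribution margin = 89,410 × £58.95 = £5,270,719.50.
Operating income = contribution − fixed costs = £5,270,719.50 − £1,751,200 = £3,519,519.50.
After interest of £1,353,100.00, pre-tax earnings = £2,166,419.50.
DCL = total CM / (EBIT − I) = £5,270,719.50 / £2,166,419.50 = 2.4329.
%ΔEPS = DCL × %ΔSales = 2.4329 × +13.2% = +32.1%.

+32.1%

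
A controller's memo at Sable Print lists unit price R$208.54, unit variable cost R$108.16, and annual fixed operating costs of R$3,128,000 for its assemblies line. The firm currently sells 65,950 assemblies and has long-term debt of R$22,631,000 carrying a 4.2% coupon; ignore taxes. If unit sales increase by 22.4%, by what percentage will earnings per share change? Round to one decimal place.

Total contribution margin = 65,950 × R$100.38 = R$6,620,061.00.
Subtracting fixed costs: EBIT = R$6,620,061.00 − R$3,128,000 = R$3,492,061.00.
Interest = R$950,502.00, so EBIT − I = R$2,541,559.00.
Degree of combined leverage = contribution ÷ (EBIT − I) = R$6,620,061.00 ÷ R$2,541,559.00 = 2.6047.
EPS therefore changes by 2.6047 × (+22.4%) = +58.3%.

+58.3%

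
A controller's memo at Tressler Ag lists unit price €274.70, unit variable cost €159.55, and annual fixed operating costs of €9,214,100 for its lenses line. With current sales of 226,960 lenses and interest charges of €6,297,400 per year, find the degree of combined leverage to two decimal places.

Contribution at this volume is 226,960 × €115.15 = €26,134,444.00.
EBIT = €26,134,444.00 − €9,214,100 = €16,920,344.00. Interest = €6,297,400.00, so EBIT − I = €10,622,944.00.
Degree of total leverage = total CM / (EBIT − interest) = €26,134,444.00 / €10,622,944.00 = 2.4602.

2.46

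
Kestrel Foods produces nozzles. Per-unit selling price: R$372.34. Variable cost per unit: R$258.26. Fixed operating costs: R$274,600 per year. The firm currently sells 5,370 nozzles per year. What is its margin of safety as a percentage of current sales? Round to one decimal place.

55.2%

Each unit contributes R$372.34 − R$258.26 = R$114.08. Break-even units = R$274,600 ÷ R$114.08 = 2,407.08; break-even revenue = 2,407.08 × R$372.34 = R$896,253.19.
Current sales = 5,370 × R$372.34 = R$1,999,465.80.
Margin of safety = (R$1,999,465.80 − R$896,253.19) ÷ R$1,999,465.80 = 55.2%.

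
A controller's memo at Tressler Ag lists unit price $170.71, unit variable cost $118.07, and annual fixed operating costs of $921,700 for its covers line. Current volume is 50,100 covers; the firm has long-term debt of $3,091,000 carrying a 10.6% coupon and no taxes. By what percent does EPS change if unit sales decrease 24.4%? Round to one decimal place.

-46.4%

Total contribution margin = 50,100 × $52.64 = $2,637,264.00.
Subtracting fixed costs: EBIT = $2,637,264.00 − $921,700 = $1,715,564.00.
Interest = $327,646.00, so EBIT − I = $1,387,918.00.
DCL = total CM / (EBIT − I) = $2,637,264.00 / $1,387,918.00 = 1.9002.
EPS therefore changes by 1.9002 × (-24.4%) = -46.4%.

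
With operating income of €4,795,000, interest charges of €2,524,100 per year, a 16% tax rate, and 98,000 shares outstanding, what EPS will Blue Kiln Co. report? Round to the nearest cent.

€19.46

Pre-tax income = €4,795,000 − €2,524,100.00 = €2,270,900.00.
After tax at 16%: net income = €2,270,900.00 × 0.84 = €1,907,556.00.
EPS = €1,907,556.00 ÷ 98,000 = €19.46.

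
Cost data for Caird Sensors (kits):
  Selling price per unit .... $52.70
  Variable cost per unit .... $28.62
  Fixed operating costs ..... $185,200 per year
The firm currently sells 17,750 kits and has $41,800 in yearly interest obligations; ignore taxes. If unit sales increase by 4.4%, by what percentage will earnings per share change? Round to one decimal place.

Total contribution margin = 17,750 × $24.08 = $427,420.00.
Subtracting fixed costs: EBIT = $427,420.00 − $185,200 = $242,220.00.
Interest = $41,800.00, so EBIT − I = $200,420.00.
DCL = total CM / (EBIT − I) = $427,420.00 / $200,420.00 = 2.1326.
%ΔEPS = DCL × %ΔSales = 2.1326 × +4.4% = +9.4%.

+9.4%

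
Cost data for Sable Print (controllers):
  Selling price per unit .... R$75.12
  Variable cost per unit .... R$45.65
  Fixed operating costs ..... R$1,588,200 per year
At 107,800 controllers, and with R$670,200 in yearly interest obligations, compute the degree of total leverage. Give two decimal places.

Total contribution margin = 107,800 × R$29.47 = R$3,176,866.00.
Subtracting fixed costs: EBIT = R$3,176,866.00 − R$1,588,200 = R$1,588,666.00. Interest = R$670,200.00.
DOL = R$3,176,866.00 ÷ R$1,588,666.00 = 1.9997; DFL = R$1,588,666.00 ÷ R$918,466.00 = 1.7297.
Combined leverage = 1.9997 × 1.7297 = 3.4589.

3.46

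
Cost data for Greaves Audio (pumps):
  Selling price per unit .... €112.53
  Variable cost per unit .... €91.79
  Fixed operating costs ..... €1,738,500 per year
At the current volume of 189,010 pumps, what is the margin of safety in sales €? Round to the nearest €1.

€11,836,634

Each unit contributes €112.53 − €91.79 = €20.74. Break-even units = €1,738,500 ÷ €20.74 = 83,823.53; break-even revenue = 83,823.53 × €112.53 = €9,432,661.76.
Current sales = 189,010 × €112.53 = €21,269,295.30.
Margin of safety = €21,269,295.30 − €9,432,661.76 = €11,836,634.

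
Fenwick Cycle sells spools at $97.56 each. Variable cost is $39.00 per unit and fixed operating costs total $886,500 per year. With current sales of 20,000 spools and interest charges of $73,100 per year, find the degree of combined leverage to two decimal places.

5.53

Total contribution margin = 20,000 × $58.56 = $1,171,200.00.
Operating income = contribution − fixed costs = $1,171,200.00 − $886,500 = $284,700.00. Interest = $73,100.00, so EBIT − I = $211,600.00.
Degree of total leverage = total CM / (EBIT − interest) = $1,171,200.00 / $211,600.00 = 5.5350.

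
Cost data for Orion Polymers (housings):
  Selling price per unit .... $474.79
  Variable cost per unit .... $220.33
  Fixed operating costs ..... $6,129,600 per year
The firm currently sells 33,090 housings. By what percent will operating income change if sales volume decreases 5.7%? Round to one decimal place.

Total contribution margin = 33,090 × $254.46 = $8,420,081.40.
Subtracting fixed costs: EBIT = $8,420,081.40 − $6,129,600 = $2,290,481.40.
So DOL = total CM / EBIT = $8,420,081.40 / $2,290,481.40 = 3.6761.
So EBIT moves 3.6761 × (-5.7%) = -21.0%.

-21.0%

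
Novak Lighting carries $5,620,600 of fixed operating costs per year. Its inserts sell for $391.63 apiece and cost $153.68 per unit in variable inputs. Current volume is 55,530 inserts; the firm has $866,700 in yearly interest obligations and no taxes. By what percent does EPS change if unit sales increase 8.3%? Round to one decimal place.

+16.3%

Contribution at this volume is 55,530 × $237.95 = $13,213,363.50.
Subtracting fixed costs: EBIT = $13,213,363.50 − $5,620,600 = $7,592,763.50.
Interest = $866,700.00, so EBIT − I = $6,726,063.50.
Degree of combined leverage = contribution ÷ (EBIT − I) = $13,213,363.50 ÷ $6,726,063.50 = 1.9645.
%ΔEPS = DCL × %ΔSales = 1.9645 × +8.3% = +16.3%.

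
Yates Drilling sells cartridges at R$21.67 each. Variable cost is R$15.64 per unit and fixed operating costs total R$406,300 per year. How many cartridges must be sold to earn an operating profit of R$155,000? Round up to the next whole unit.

93,085 cartridges

Contribution margin per unit = R$21.67 − R$15.64 = R$6.03.
Required volume = (fixed costs + target profit) ÷ CM = (R$406,300 + R$155,000) ÷ R$6.03 = 93,084.58, so 93,085 cartridges.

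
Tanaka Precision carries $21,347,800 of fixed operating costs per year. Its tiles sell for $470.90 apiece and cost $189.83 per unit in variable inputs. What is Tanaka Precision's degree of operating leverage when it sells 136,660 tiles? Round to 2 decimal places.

Contribution at this volume is 136,660 × $281.07 = $38,411,026.20.
EBIT = $38,411,026.20 − $21,347,800 = $17,063,226.20.
So DOL = total CM / EBIT = $38,411,026.20 / $17,063,226.20 = 2.2511.

2.25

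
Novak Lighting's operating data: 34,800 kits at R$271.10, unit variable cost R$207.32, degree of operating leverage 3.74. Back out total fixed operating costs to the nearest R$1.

Contribution at this volume is 34,800 × R$63.78 = R$2,219,544.00.
Since DOL = CM ÷ EBIT, EBIT = R$2,219,544.00 ÷ 3.74 = R$593,460.96.
Fixed costs = CM − EBIT = R$2,219,544.00 − R$593,460.96 = R$1,626,083.

R$1,626,083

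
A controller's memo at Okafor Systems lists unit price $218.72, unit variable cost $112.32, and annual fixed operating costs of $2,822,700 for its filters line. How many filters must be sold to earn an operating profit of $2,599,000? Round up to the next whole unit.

50,956 filters

Contribution margin per unit = $218.72 − $112.32 = $106.40.
Units = (FC + target) / CM = ($2,822,700 + $2,599,000) / $106.40 = 50,955.83, so 50,956 filters.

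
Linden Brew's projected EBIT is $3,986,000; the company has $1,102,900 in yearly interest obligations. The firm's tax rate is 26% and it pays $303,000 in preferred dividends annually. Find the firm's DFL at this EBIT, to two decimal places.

Interest = $1,102,900.00.
Pre-tax preferred-dividend burden = $303,000 ÷ (1 − 0.26) = $409,459.46.
DFL = EBIT ÷ [EBIT − I − D_p/(1−t)] = $3,986,000 ÷ [$3,986,000 − $1,102,900.00 − $409,459.46] = $3,986,000 ÷ $2,473,640.54 = 1.6114.

1.61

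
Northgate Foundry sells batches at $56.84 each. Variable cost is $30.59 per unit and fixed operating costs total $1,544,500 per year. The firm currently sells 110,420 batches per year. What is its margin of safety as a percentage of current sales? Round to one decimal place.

46.7%

Each unit contributes $56.84 − $30.59 = $26.25. Break-even units = $1,544,500 ÷ $26.25 = 58,838.10; break-even revenue = 58,838.10 × $56.84 = $3,344,357.33.
Current sales = 110,420 × $56.84 = $6,276,272.80.
Margin of safety = ($6,276,272.80 − $3,344,357.33) ÷ $6,276,272.80 = 46.7%.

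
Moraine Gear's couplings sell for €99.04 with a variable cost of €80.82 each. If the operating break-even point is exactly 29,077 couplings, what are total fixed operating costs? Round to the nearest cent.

Contribution margin per unit = €99.04 − €80.82 = €18.22.
Since BE = FC / CM, FC = 29,077 × €18.22 = €529,782.94.

€529,782.94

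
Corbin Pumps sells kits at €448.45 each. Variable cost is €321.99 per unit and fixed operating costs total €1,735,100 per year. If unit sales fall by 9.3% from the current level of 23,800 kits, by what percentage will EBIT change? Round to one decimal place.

-22.0%

Total contribution margin = 23,800 × €126.46 = €3,009,748.00.
Operating income = contribution − fixed costs = €3,009,748.00 − €1,735,100 = €1,274,648.00.
DOL = contribution ÷ EBIT = €3,009,748.00 ÷ €1,274,648.00 = 2.3612.
Operating income changes by 2.3612 × -9.3% = -22.0%.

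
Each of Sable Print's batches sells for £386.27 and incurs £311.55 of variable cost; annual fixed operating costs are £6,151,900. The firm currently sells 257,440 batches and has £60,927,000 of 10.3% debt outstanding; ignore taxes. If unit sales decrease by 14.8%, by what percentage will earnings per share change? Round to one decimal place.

-41.8%

Contribution at this volume is 257,440 × £74.72 = £19,235,916.80.
Subtracting fixed costs: EBIT = £19,235,916.80 − £6,151,900 = £13,084,016.80.
Interest = £6,275,481.00, so EBIT − I = £6,808,535.80.
Degree of combined leverage = contribution ÷ (EBIT − I) = £19,235,916.80 ÷ £6,808,535.80 = 2.8253.
%ΔEPS = DCL × %ΔSales = 2.8253 × -14.8% = -41.8%.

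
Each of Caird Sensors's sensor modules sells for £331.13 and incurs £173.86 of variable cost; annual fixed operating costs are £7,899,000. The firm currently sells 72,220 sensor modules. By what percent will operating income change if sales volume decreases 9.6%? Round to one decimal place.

Contribution at this volume is 72,220 × £157.27 = £11,358,039.40.
EBIT = £11,358,039.40 − £7,899,000 = £3,459,039.40.
Degree of operating leverage = £11,358,039.40 / £3,459,039.40 = 3.2836.
Operating income changes by 3.2836 × -9.6% = -31.5%.

-31.5%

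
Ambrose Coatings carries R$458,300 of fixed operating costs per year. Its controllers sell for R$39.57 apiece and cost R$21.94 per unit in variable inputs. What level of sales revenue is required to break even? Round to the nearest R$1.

CM per unit = R$39.57 − R$21.94 = R$17.63; CM ratio = R$17.63 / R$39.57 = 0.4455.
Break-even sales = FC ÷ CM ratio = R$458,300 × R$39.57 / R$17.63 = R$1,028,640.

R$1,028,640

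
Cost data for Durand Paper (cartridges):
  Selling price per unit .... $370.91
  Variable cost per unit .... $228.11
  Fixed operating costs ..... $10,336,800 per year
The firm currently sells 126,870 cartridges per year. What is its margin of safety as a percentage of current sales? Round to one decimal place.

42.9%

Each unit contributes $370.91 − $228.11 = $142.80. Break-even units = $10,336,800 ÷ $142.80 = 72,386.55; break-even revenue = 72,386.55 × $370.91 = $26,848,896.97.
Current sales = 126,870 × $370.91 = $47,057,351.70.
Margin of safety = ($47,057,351.70 − $26,848,896.97) ÷ $47,057,351.70 = 42.9%.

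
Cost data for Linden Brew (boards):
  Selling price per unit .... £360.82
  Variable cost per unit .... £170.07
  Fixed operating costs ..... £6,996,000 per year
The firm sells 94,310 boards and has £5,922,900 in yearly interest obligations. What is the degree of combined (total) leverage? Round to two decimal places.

3.55

Total contribution margin = 94,310 × £190.75 = £17,989,632.50.
Subtracting fixed costs: EBIT = £17,989,632.50 − £6,996,000 = £10,993,632.50. Interest = £5,922,900.00, so EBIT − I = £5,070,732.50.
DCL = contribution ÷ (EBIT − I) = £17,989,632.50 ÷ £5,070,732.50 = 3.5477.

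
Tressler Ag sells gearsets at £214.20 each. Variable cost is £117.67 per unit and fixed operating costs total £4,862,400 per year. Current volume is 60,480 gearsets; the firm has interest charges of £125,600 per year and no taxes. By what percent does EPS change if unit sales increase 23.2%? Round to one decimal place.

Total contribution margin = 60,480 × £96.53 = £5,838,134.40.
Subtracting fixed costs: EBIT = £5,838,134.40 − £4,862,400 = £975,734.40.
Interest = £125,600.00, so EBIT − I = £850,134.40.
DCL = total CM / (EBIT − I) = £5,838,134.40 / £850,134.40 = 6.8673.
%ΔEPS = DCL × %ΔSales = 6.8673 × +23.2% = +159.3%.

+159.3%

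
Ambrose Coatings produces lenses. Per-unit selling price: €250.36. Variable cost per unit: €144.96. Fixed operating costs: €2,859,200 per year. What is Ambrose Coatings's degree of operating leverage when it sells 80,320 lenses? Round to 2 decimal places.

1.51

At 80,320 units, contribution = 80,320 × €105.40 = €8,465,728.00.
EBIT = €8,465,728.00 − €2,859,200 = €5,606,528.00.
DOL = contribution ÷ EBIT = €8,465,728.00 ÷ €5,606,528.00 = 1.5100.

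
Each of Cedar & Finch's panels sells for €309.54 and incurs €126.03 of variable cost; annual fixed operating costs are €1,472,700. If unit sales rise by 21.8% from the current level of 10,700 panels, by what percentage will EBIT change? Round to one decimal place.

+87.2%

At 10,700 units, contribution = 10,700 × €183.51 = €1,963,557.00.
EBIT = €1,963,557.00 − €1,472,700 = €490,857.00.
So DOL = total CM / EBIT = €1,963,557.00 / €490,857.00 = 4.0003.
Operating income changes by 4.0003 × +21.8% = +87.2%.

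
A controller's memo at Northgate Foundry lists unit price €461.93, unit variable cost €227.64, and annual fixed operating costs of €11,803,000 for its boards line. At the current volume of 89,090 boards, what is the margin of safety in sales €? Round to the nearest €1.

€17,882,356

Each unit contributes €461.93 − €227.64 = €234.29. Break-even units = €11,803,000 ÷ €234.29 = 50,377.74; break-even revenue = 50,377.74 × €461.93 = €23,270,988.05.
Actual sales revenue = 89,090 × €461.93 = €41,153,343.70.
Margin of safety = €41,153,343.70 − €23,270,988.05 = €17,882,356.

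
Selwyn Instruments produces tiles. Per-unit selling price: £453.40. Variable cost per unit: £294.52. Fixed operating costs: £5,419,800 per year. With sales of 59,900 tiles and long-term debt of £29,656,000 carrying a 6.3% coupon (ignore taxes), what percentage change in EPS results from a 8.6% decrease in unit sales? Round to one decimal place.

-36.7%

At 59,900 units, contribution = 59,900 × £158.88 = £9,516,912.00.
Operating income = contribution − fixed costs = £9,516,912.00 − £5,419,800 = £4,097,112.00.
After interest of £1,868,328.00, pre-tax earnings = £2,228,784.00.
DCL = total CM / (EBIT − I) = £9,516,912.00 / £2,228,784.00 = 4.2700.
EPS therefore changes by 4.2700 × (-8.6%) = -36.7%.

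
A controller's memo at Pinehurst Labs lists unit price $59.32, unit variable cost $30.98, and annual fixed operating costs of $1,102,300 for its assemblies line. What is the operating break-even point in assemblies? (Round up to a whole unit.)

38,896 assemblies

Contribution margin per unit = $59.32 − $30.98 = $28.34.
Break-even volume = fixed costs ÷ CM per unit = $1,102,300 ÷ $28.34 = 38,895.55, so 38,896 assemblies.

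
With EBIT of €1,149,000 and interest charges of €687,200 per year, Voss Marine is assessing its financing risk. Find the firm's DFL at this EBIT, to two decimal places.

Annual interest charges come to €687,200.00.
DFL = EBIT ÷ (EBIT − I) = €1,149,000 ÷ (€1,149,000 − €687,200.00) = €1,149,000 ÷ €461,800.00 = 2.4881.

2.49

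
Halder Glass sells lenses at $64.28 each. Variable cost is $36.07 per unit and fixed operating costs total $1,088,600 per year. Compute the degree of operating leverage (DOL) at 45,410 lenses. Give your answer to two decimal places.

At 45,410 units, contribution = 45,410 × $28.21 = $1,281,016.10.
Subtracting fixed costs: EBIT = $1,281,016.10 − $1,088,600 = $192,416.10.
DOL = contribution ÷ EBIT = $1,281,016.10 ÷ $192,416.10 = 6.6575.

6.66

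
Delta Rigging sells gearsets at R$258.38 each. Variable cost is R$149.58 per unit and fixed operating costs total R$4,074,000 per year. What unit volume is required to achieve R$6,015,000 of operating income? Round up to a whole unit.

Unit CM = price − variable cost = R$258.38 − R$149.58 = R$108.80.
Need Q such that Q × R$108.80 − R$4,074,000 = R$6,015,000, i.e. Q = R$10,089,000 / R$108.80 = 92,729.78 → 92,730.

92,730 gearsets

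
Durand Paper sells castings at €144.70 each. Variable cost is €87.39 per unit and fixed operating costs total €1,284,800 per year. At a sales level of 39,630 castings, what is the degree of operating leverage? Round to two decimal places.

2.30

Total contribution margin = 39,630 × €57.31 = €2,271,195.30.
EBIT = €2,271,195.30 − €1,284,800 = €986,395.30.
So DOL = total CM / EBIT = €2,271,195.30 / €986,395.30 = 2.3025.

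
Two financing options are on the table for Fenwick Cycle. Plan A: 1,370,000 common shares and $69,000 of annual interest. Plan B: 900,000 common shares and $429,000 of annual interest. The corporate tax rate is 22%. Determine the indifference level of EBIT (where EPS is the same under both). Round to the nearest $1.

$1,118,362

Set EPS_A = EPS_B: (EBIT − $69,000)(1 − 0.22) ÷ 1,370,000 = (EBIT − $429,000)(1 − 0.22) ÷ 900,000.
The (1 − t) factor cancels: (EBIT − 69,000) × 900,000 = (EBIT − 429,000) × 1,370,000.
EBIT × (1,370,000 − 900,000) = 429,000 × 1,370,000 − 69,000 × 900,000 = 525,630,000,000, so EBIT = 525,630,000,000 ÷ 470,000 = 1,118,361.70.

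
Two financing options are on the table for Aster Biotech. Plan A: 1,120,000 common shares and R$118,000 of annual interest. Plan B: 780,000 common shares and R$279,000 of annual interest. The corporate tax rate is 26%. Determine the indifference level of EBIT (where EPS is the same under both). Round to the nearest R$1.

Set EPS_A = EPS_B: (EBIT − R$118,000)(1 − 0.26) ÷ 1,120,000 = (EBIT − R$279,000)(1 − 0.26) ÷ 780,000.
The (1 − t) factor cancels: (EBIT − 118,000) × 780,000 = (EBIT − 279,000) × 1,120,000.
EBIT × (1,120,000 − 780,000) = 279,000 × 1,120,000 − 118,000 × 780,000 = 220,440,000,000, so EBIT = 220,440,000,000 ÷ 340,000 = 648,352.94.

R$648,353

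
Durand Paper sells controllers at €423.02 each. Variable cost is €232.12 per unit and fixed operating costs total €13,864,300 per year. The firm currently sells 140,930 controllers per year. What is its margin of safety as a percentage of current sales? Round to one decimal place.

Unit CM = price − variable cost = €423.02 − €232.12 = €190.90. Break-even units = €13,864,300 ÷ €190.90 = 72,625.98; break-even revenue = 72,625.98 × €423.02 = €30,722,242.99.
Current sales = 140,930 × €423.02 = €59,616,208.60.
Margin of safety = (€59,616,208.60 − €30,722,242.99) ÷ €59,616,208.60 = 48.5%.

48.5%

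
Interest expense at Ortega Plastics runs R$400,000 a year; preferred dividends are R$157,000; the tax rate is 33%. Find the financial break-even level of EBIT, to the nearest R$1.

R$634,328

Grossing the preferred dividend up to pre-tax terms: R$157,000 / (1 − 0.33) = R$234,328.36.
EPS = 0 when EBIT covers interest plus the pre-tax preferred burden: R$400,000 + R$234,328.36 = R$634,328.36.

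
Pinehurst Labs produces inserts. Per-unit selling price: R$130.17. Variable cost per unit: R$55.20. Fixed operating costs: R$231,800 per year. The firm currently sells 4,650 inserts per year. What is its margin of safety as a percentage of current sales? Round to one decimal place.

33.5%

Each unit contributes R$130.17 − R$55.20 = R$74.97. Break-even units = R$231,800 ÷ R$74.97 = 3,091.90; break-even revenue = 3,091.90 × R$130.17 = R$402,473.07.
Current sales = 4,650 × R$130.17 = R$605,290.50.
Margin of safety = (R$605,290.50 − R$402,473.07) ÷ R$605,290.50 = 33.5%.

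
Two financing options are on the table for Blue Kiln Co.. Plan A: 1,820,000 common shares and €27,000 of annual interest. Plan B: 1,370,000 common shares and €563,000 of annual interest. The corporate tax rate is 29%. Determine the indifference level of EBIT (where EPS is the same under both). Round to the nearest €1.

€2,194,822

At indifference, (EBIT − 27,000)(1 − t)/1,820,000 = (EBIT − 563,000)(1 − t)/1,370,000.
The (1 − t) factor cancels: (EBIT − 27,000) × 1,370,000 = (EBIT − 563,000) × 1,820,000.
EBIT × (1,820,000 − 1,370,000) = 563,000 × 1,820,000 − 27,000 × 1,370,000 = 987,670,000,000, so EBIT = 987,670,000,000 ÷ 450,000 = 2,194,822.22.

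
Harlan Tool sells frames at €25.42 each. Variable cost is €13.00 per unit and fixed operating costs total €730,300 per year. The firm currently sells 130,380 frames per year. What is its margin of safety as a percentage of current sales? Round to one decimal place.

54.9%

Each unit contributes €25.42 − €13.00 = €12.42. Break-even units = €730,300 ÷ €12.42 = 58,800.32; break-even revenue = 58,800.32 × €25.42 = €1,494,704.19.
Actual sales revenue = 130,380 × €25.42 = €3,314,259.60.
Margin of safety = (€3,314,259.60 − €1,494,704.19) ÷ €3,314,259.60 = 54.9%.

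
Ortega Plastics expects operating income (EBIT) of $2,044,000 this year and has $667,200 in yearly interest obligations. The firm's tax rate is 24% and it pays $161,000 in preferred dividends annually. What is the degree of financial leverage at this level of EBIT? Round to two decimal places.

1.75

Interest = $667,200.00.
Preferred dividends grossed up pre-tax: $161,000 / (1 − 0.24) = $211,842.11.
DFL = EBIT ÷ [EBIT − I − D_p/(1−t)] = $2,044,000 ÷ [$2,044,000 − $667,200.00 − $211,842.11] = $2,044,000 ÷ $1,164,957.89 = 1.7546.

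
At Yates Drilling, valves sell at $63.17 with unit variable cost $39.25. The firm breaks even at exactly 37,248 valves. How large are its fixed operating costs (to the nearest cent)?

$890,972.16

Unit CM = price − variable cost = $63.17 − $39.25 = $23.92.
Since BE = FC / CM, FC = 37,248 × $23.92 = $890,972.16.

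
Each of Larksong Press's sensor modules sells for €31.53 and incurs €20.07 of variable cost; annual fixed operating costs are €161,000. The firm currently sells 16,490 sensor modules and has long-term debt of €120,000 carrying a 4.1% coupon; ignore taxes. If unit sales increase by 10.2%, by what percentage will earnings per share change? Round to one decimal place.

+83.6%

Contribution at this volume is 16,490 × €11.46 = €188,975.40.
Subtracting fixed costs: EBIT = €188,975.40 − €161,000 = €27,975.40.
After interest of €4,920.00, pre-tax earnings = €23,055.40.
DCL = total CM / (EBIT − I) = €188,975.40 / €23,055.40 = 8.1966.
%ΔEPS = DCL × %ΔSales = 8.1966 × +10.2% = +83.6%.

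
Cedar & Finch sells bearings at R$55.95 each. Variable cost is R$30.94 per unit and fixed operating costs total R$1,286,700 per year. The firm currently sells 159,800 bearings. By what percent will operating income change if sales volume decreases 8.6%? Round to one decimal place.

-12.7%

Total contribution margin = 159,800 × R$25.01 = R$3,996,598.00.
EBIT = R$3,996,598.00 − R$1,286,700 = R$2,709,898.00.
Degree of operating leverage = R$3,996,598.00 / R$2,709,898.00 = 1.4748.
%ΔEBIT = DOL × %ΔSales = 1.4748 × -8.6% = -12.7%.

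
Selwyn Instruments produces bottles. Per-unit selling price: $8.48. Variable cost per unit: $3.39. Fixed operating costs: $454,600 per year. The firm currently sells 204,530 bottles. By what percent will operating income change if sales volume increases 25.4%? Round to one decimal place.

+45.1%

At 204,530 units, contribution = 204,530 × $5.09 = $1,041,057.70.
Operating income = contribution − fixed costs = $1,041,057.70 − $454,600 = $586,457.70.
Degree of operating leverage = $1,041,057.70 / $586,457.70 = 1.7752.
So EBIT moves 1.7752 × (+25.4%) = +45.1%.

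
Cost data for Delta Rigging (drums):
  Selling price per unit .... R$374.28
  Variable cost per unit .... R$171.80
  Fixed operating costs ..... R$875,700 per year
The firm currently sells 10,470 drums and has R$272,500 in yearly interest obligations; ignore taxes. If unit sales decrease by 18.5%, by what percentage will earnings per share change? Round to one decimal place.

At 10,470 units, contribution = 10,470 × R$202.48 = R$2,119,965.60.
EBIT = R$2,119,965.60 − R$875,700 = R$1,244,265.60.
After interest of R$272,500.00, pre-tax earnings = R$971,765.60.
Degree of combined leverage = contribution ÷ (EBIT − I) = R$2,119,965.60 ÷ R$971,765.60 = 2.1816.
%ΔEPS = DCL × %ΔSales = 2.1816 × -18.5% = -40.4%.

-40.4%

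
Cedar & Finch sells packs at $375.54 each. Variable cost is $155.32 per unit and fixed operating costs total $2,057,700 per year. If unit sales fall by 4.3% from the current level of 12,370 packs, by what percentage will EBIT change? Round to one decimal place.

-17.6%

Contribution at this volume is 12,370 × $220.22 = $2,724,121.40.
Operating income = contribution − fixed costs = $2,724,121.40 − $2,057,700 = $666,421.40.
So DOL = total CM / EBIT = $2,724,121.40 / $666,421.40 = 4.0877.
So EBIT moves 4.0877 × (-4.3%) = -17.6%.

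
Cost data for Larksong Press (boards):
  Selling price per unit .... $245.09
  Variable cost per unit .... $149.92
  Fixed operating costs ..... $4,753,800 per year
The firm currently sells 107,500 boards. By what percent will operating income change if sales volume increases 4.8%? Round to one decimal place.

+9.0%

At 107,500 units, contribution = 107,500 × $95.17 = $10,230,775.00.
Operating income = contribution − fixed costs = $10,230,775.00 − $4,753,800 = $5,476,975.00.
DOL = contribution ÷ EBIT = $10,230,775.00 ÷ $5,476,975.00 = 1.8680.
%ΔEBIT = DOL × %ΔSales = 1.8680 × +4.8% = +9.0%.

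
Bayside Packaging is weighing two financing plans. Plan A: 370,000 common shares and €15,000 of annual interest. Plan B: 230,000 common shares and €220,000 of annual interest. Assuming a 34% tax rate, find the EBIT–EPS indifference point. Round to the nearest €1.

€556,786

At indifference, (EBIT − 15,000)(1 − t)/370,000 = (EBIT − 220,000)(1 − t)/230,000.
The (1 − t) factor cancels: (EBIT − 15,000) × 230,000 = (EBIT − 220,000) × 370,000.
EBIT × (370,000 − 230,000) = 220,000 × 370,000 − 15,000 × 230,000 = 77,950,000,000, so EBIT = 77,950,000,000 ÷ 140,000 = 556,785.71.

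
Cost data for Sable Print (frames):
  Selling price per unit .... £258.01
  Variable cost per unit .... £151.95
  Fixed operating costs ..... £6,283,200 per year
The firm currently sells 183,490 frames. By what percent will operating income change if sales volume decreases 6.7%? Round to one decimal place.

-9.9%

Total contribution margin = 183,490 × £106.06 = £19,460,949.40.
EBIT = £19,460,949.40 − £6,283,200 = £13,177,749.40.
DOL = contribution ÷ EBIT = £19,460,949.40 ÷ £13,177,749.40 = 1.4768.
So EBIT moves 1.4768 × (-6.7%) = -9.9%.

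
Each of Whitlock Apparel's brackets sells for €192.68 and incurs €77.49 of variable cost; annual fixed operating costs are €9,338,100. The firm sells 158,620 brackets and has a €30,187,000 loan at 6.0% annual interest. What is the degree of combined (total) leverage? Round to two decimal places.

2.57

At 158,620 units, contribution = 158,620 × €115.19 = €18,271,437.80.
Subtracting fixed costs: EBIT = €18,271,437.80 − €9,338,100 = €8,933,337.80. Interest = €1,811,220.00, so EBIT − I = €7,122,117.80.
DCL = contribution ÷ (EBIT − I) = €18,271,437.80 ÷ €7,122,117.80 = 2.5655.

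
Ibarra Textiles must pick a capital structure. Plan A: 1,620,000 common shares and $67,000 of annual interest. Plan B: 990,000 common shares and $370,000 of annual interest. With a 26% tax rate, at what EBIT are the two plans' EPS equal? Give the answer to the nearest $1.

Set EPS_A = EPS_B: (EBIT − $67,000)(1 − 0.26) ÷ 1,620,000 = (EBIT − $370,000)(1 − 0.26) ÷ 990,000.
Cancelling (1 − t) and cross-multiplying: 990,000·(EBIT − 67,000) = 1,620,000·(EBIT − 370,000).
Solving, EBIT = (370,000·1,620,000 − 67,000·990,000) / (1,620,000 − 990,000) = 533,070,000,000 / 630,000 = 846,142.86.

$846,143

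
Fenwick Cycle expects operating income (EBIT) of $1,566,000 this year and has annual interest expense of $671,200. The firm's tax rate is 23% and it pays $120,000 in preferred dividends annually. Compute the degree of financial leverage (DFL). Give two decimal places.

2.12

Annual interest charges come to $671,200.00.
Pre-tax preferred-dividend burden = $120,000 ÷ (1 − 0.23) = $155,844.16.
DFL = EBIT ÷ [EBIT − I − D_p/(1−t)] = $1,566,000 ÷ [$1,566,000 − $671,200.00 − $155,844.16] = $1,566,000 ÷ $738,955.84 = 2.1192.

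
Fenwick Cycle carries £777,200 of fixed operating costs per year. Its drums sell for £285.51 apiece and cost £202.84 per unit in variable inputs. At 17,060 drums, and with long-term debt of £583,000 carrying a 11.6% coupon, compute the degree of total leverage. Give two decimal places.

At 17,060 units, contribution = 17,060 × £82.67 = £1,410,350.20.
Operating income = contribution − fixed costs = £1,410,350.20 − £777,200 = £633,150.20. Interest = £67,628.00.
DOL = £1,410,350.20 ÷ £633,150.20 = 2.2275; DFL = £633,150.20 ÷ £565,522.20 = 1.1196.
Combined leverage = 2.2275 × 1.1196 = 2.4939.

2.49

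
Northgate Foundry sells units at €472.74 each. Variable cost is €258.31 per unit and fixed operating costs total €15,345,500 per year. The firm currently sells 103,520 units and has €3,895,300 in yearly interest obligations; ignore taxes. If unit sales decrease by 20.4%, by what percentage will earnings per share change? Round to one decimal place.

-153.1%

Contribution at this volume is 103,520 × €214.43 = €22,197,793.60.
Subtracting fixed costs: EBIT = €22,197,793.60 − €15,345,500 = €6,852,293.60.
After interest of €3,895,300.00, pre-tax earnings = €2,956,993.60.
Degree of combined leverage = contribution ÷ (EBIT − I) = €22,197,793.60 ÷ €2,956,993.60 = 7.5069.
EPS therefore changes by 7.5069 × (-20.4%) = -153.1%.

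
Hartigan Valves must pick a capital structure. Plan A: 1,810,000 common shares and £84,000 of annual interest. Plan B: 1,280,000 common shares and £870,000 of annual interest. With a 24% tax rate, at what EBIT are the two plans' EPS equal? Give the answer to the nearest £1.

At indifference, (EBIT − 84,000)(1 − t)/1,810,000 = (EBIT − 870,000)(1 − t)/1,280,000.
The (1 − t) factor cancels: (EBIT − 84,000) × 1,280,000 = (EBIT − 870,000) × 1,810,000.
EBIT × (1,810,000 − 1,280,000) = 870,000 × 1,810,000 − 84,000 × 1,280,000 = 1,467,180,000,000, so EBIT = 1,467,180,000,000 ÷ 530,000 = 2,768,264.15.

£2,768,264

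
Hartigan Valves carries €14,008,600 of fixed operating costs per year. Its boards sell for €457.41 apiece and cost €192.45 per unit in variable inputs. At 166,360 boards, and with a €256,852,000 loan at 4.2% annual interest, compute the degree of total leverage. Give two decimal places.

Contribution at this volume is 166,360 × €264.96 = €44,078,745.60.
Operating income = contribution − fixed costs = €44,078,745.60 − €14,008,600 = €30,070,145.60. Interest = €10,787,784.00.
DOL = €44,078,745.60 ÷ €30,070,145.60 = 1.4659; DFL = €30,070,145.60 ÷ €19,282,361.60 = 1.5595.
DCL = DOL × DFL = 1.4659 × 1.5595 = 2.2861.

2.29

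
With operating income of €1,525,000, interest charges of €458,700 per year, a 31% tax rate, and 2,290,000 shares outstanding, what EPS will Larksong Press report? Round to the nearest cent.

Pre-tax income = €1,525,000 − €458,700.00 = €1,066,300.00.
Net income = €1,066,300.00 × (1 − 0.31) = €735,747.00.
EPS = €735,747.00 ÷ 2,290,000 = €0.32.

€0.32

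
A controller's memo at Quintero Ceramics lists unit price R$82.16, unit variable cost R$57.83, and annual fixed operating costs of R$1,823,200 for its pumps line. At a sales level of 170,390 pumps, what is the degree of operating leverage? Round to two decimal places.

At 170,390 units, contribution = 170,390 × R$24.33 = R$4,145,588.70.
Subtracting fixed costs: EBIT = R$4,145,588.70 − R$1,823,200 = R$2,322,388.70.
DOL = contribution ÷ EBIT = R$4,145,588.70 ÷ R$2,322,388.70 = 1.7851.

1.79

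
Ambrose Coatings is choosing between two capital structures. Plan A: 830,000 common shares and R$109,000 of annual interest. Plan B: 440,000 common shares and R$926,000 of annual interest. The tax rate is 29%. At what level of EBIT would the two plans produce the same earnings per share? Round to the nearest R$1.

R$1,847,744

At indifference, (EBIT − 109,000)(1 − t)/830,000 = (EBIT − 926,000)(1 − t)/440,000.
Cancelling (1 − t) and cross-multiplying: 440,000·(EBIT − 109,000) = 830,000·(EBIT − 926,000).
EBIT × (830,000 − 440,000) = 926,000 × 830,000 − 109,000 × 440,000 = 720,620,000,000, so EBIT = 720,620,000,000 ÷ 390,000 = 1,847,743.59.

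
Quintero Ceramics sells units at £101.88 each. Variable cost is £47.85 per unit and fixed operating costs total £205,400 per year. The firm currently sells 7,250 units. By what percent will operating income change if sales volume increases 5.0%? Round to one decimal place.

Contribution at this volume is 7,250 × £54.03 = £391,717.50.
Subtracting fixed costs: EBIT = £391,717.50 − £205,400 = £186,317.50.
Degree of operating leverage = £391,717.50 / £186,317.50 = 2.1024.
%ΔEBIT = DOL × %ΔSales = 2.1024 × +5.0% = +10.5%.

+10.5%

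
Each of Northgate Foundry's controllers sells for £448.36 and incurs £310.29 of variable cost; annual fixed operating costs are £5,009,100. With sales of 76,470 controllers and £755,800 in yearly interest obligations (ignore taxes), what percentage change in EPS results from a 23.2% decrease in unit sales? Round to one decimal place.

-51.1%

Contribution at this volume is 76,470 × £138.07 = £10,558,212.90.
Subtracting fixed costs: EBIT = £10,558,212.90 − £5,009,100 = £5,549,112.90.
After interest of £755,800.00, pre-tax earnings = £4,793,312.90.
Degree of combined leverage = contribution ÷ (EBIT − I) = £10,558,212.90 ÷ £4,793,312.90 = 2.2027.
EPS therefore changes by 2.2027 × (-23.2%) = -51.1%.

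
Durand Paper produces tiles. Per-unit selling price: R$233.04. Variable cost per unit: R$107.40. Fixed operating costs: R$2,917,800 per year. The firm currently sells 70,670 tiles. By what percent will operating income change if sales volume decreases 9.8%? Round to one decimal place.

Contribution at this volume is 70,670 × R$125.64 = R$8,878,978.80.
Subtracting fixed costs: EBIT = R$8,878,978.80 − R$2,917,800 = R$5,961,178.80.
So DOL = total CM / EBIT = R$8,878,978.80 / R$5,961,178.80 = 1.4895.
Operating income changes by 1.4895 × -9.8% = -14.6%.

-14.6%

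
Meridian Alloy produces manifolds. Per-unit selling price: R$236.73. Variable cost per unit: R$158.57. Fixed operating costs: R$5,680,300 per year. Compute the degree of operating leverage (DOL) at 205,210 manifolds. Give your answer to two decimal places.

1.55

At 205,210 units, contribution = 205,210 × R$78.16 = R$16,039,213.60.
EBIT = R$16,039,213.60 − R$5,680,300 = R$10,358,913.60.
So DOL = total CM / EBIT = R$16,039,213.60 / R$10,358,913.60 = 1.5483.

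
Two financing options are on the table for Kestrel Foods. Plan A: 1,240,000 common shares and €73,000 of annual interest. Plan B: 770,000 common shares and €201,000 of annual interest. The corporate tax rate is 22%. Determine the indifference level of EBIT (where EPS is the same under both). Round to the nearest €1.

At indifference, (EBIT − 73,000)(1 − t)/1,240,000 = (EBIT − 201,000)(1 − t)/770,000.
The (1 − t) factor cancels: (EBIT − 73,000) × 770,000 = (EBIT − 201,000) × 1,240,000.
Solving, EBIT = (201,000·1,240,000 − 73,000·770,000) / (1,240,000 − 770,000) = 193,030,000,000 / 470,000 = 410,702.13.

€410,702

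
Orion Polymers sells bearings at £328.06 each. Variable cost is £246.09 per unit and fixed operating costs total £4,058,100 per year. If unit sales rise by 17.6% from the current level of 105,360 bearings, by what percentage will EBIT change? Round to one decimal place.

+33.2%

Total contribution margin = 105,360 × £81.97 = £8,636,359.20.
EBIT = £8,636,359.20 − £4,058,100 = £4,578,259.20.
Degree of operating leverage = £8,636,359.20 / £4,578,259.20 = 1.8864.
%ΔEBIT = DOL × %ΔSales = 1.8864 × +17.6% = +33.2%.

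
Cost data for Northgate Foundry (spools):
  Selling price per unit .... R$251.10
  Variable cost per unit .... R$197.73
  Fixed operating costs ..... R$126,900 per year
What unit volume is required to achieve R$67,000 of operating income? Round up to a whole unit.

3,634 spools

Unit CM = price − variable cost = R$251.10 − R$197.73 = R$53.37.
Units = (FC + target) / CM = (R$126,900 + R$67,000) / R$53.37 = 3,633.13, so 3,634 spools.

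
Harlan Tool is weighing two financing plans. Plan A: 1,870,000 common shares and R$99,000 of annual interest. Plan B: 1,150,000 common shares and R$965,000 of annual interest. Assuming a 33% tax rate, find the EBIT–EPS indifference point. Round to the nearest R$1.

R$2,348,194

At indifference, (EBIT − 99,000)(1 − t)/1,870,000 = (EBIT − 965,000)(1 − t)/1,150,000.
The (1 − t) factor cancels: (EBIT − 99,000) × 1,150,000 = (EBIT − 965,000) × 1,870,000.
EBIT × (1,870,000 − 1,150,000) = 965,000 × 1,870,000 − 99,000 × 1,150,000 = 1,690,700,000,000, so EBIT = 1,690,700,000,000 ÷ 720,000 = 2,348,194.44.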